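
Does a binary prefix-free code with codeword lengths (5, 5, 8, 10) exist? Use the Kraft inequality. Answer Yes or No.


Kraft sum = sum(2^(-l_i)) = 0.0674, need <= 1. Result: satisfied (a binary prefix-free code with these lengths exists)

Yes


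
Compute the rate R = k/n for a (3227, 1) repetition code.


Rate = k/n = 1/3227

1/3227


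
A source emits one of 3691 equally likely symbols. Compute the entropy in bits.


H = log2(n) = log2(3691) = 11.8498

11.8498 bits


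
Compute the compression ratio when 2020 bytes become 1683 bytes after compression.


Ratio = original / compressed = 2020 / 1683 = 1.2002

1.2002


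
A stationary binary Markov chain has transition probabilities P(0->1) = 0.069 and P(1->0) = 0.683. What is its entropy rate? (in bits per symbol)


Stationary distribution: pi_0 = p10/(p01+p10) = 0.9082, pi_1 = 0.0918. Entropy rate H' = pi_0*H(p01) + pi_1*H(p10) = 0.9082*0.3622 + 0.0918*0.9011 = 0.4116

0.4116 bits/symbol


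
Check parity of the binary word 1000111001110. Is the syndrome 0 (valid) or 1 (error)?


Syndrome = XOR of all bits = 1 XOR 0 XOR 0 XOR 0 XOR 1 XOR 1 XOR 1 XOR 0 XOR 0 XOR 1 XOR 1 XOR 1 XOR 0 = 1

1


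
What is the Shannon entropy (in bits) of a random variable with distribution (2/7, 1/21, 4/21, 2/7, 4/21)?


H = -sum(p_i * log2(p_i)). Terms: -(2/7)*log2(2/7) = 0.516387; -(1/21)*log2(1/21) = 0.209158; -(4/21)*log2(4/21) = 0.455680; -(2/7)*log2(2/7) = 0.516387; -(4/21)*log2(4/21) = 0.455680. H = 0.516387 + 0.209158 + 0.455680 + 0.516387 + 0.455680 = 2.1533

2.1533 bits


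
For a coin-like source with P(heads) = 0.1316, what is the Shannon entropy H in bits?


H = -p*log2(p) - (1-p)*log2(1-p). -0.1316*log2(0.1316) = 0.385031; -0.8684*log2(0.8684) = 0.176779. H = 0.385031 + 0.176779 = 0.5618

0.5618 bits


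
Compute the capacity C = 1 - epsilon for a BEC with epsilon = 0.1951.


C = 1 - epsilon = 1 - 0.1951 = 0.8049

0.8049 bits


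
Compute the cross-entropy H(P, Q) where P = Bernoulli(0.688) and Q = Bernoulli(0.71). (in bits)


H(P,Q) = -p*log2(q) - (1-p)*log2(1-q). -0.688*log2(0.71) = 0.339947; -0.312*log2(0.29) = 0.557193. H(P,Q) = 0.339947 + 0.557193 = 0.8971

0.8971 bits


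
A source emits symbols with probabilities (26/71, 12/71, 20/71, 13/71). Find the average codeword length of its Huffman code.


Huffman construction (repeatedly merge the two least-probable nodes; each merge adds 1 bit to every symbol beneath it): 12/71 + 13/71 = 25/71; 20/71 + 25/71 = 45/71; 26/71 + 45/71 = 1. Resulting codeword lengths (in the order the probabilities were given): (1, 3, 2, 3). L_avg = sum(p_i * l_i) = 26/71*1 + 12/71*3 + 20/71*2 + 13/71*3 = 141/71 = 1.9859

1.9859 bits


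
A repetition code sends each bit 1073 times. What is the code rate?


Rate = k/n = 1/1073

1/1073


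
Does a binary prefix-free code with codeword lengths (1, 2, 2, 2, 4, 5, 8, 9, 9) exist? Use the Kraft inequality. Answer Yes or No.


Kraft sum = sum(2^(-l_i)) = 1.3516, need <= 1. Result: violated (a binary prefix-free code with these lengths cannot exist)

No


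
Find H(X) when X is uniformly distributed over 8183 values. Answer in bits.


H = log2(n) = log2(8183) = 12.9984

12.9984 bits


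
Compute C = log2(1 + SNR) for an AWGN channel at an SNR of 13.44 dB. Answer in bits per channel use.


SNR_linear = 10^(13.44/10) = 22.08; C = log2(1 + SNR_linear) = log2(1 + 22.08) = 4.5286

4.5286 bits/channel use


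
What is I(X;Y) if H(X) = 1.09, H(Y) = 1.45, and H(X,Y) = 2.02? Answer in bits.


I(X;Y) = H(X) + H(Y) - H(X,Y) = 1.09 + 1.45 - 2.02 = 0.52

0.52 bits


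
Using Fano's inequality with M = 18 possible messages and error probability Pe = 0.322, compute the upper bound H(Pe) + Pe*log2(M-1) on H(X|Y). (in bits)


H(Pe) = -Pe*log2(Pe) - (1-Pe)*log2(1-Pe) = -0.322*log2(0.322) - 0.678*log2(0.678) = 0.526427 + 0.380116 = 0.9065. Pe*log2(M-1) = 0.322*log2(17) = 1.316163. Bound = H(Pe) + Pe*log2(M-1) = 0.526427 + 0.380116 + 1.316163 = 2.2227

2.2227 bits


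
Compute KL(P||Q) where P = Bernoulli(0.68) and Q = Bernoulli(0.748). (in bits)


KL = p*log2(p/q) + (1-p)*log2((1-p)/(1-q)) = 0.68*log2(0.68/0.748) + 0.32*log2(0.32/0.252) = 0.0168

0.0168 bits


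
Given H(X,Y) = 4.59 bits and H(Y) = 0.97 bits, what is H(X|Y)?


H(X|Y) = H(X,Y) - H(Y) = 4.59 - 0.97 = 3.62

3.62 bits


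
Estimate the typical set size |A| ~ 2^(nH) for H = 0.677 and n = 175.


log2|A_typical| = nH = 175 * 0.677 = 118.475, so |A_typical| ~ 2^118.475 = 4.619e+35

4.619e+35


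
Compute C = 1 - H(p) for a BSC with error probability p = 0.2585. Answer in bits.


H(p) = -p*log2(p) - (1-p)*log2(1-p) = -0.2585*log2(0.2585) - 0.7415*log2(0.7415) = 0.504531 + 0.319943 = 0.8245. C = 1 - H(p) = 1 - 0.8245 = 0.1755

0.1755 bits


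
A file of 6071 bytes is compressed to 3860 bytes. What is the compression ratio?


Ratio = original / compressed = 6071 / 3860 = 1.5728

1.5728


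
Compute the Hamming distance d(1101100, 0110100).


Count differing positions: ^ . ^ ^ . . . = 3 differences

3


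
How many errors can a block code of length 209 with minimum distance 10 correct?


Correction capability = floor((d-1)/2) = floor((10-1)/2) = 4

4 errors


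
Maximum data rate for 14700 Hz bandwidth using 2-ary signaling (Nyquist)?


Rate = 2 * B * log2(M) = 2 * 14700 * 1.0 = 29400.0

29400.0 bps


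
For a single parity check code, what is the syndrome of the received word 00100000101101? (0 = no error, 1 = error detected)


Syndrome = XOR of all bits = 0 XOR 0 XOR 1 XOR 0 XOR 0 XOR 0 XOR 0 XOR 0 XOR 1 XOR 0 XOR 1 XOR 1 XOR 0 XOR 1 = 1

1


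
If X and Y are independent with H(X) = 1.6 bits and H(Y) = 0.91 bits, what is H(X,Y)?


For independent variables, H(X,Y) = H(X) + H(Y) = 1.6 + 0.91 = 2.51

2.51 bits


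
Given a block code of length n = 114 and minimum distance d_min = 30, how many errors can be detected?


Detection capability = d_min - 1 = 30 - 1 = 29

29 errors


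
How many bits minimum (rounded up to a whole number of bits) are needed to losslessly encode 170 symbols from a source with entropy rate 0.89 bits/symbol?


Minimum bits >= n * H = 170 * 0.89 = 151.3, rounded up to a whole number of bits = 152

152 bits


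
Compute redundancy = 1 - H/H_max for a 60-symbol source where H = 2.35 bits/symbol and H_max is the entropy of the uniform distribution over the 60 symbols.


H_max = log2(K) = log2(60) = 5.9069 bits/symbol. Redundancy = 1 - H/H_max = 1 - 2.35/5.9069 = 1 - 0.3978 = 0.6022

0.6022


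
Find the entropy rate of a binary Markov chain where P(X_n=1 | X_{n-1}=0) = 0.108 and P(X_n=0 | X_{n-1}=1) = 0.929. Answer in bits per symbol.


Stationary distribution: pi_0 = p10/(p01+p10) = 0.8959, pi_1 = 0.1041. Entropy rate H' = pi_0*H(p01) + pi_1*H(p10) = 0.8959*0.4939 + 0.1041*0.3696 = 0.4809

0.4809 bits/symbol


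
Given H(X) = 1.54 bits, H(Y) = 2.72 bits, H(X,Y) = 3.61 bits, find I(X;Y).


I(X;Y) = H(X) + H(Y) - H(X,Y) = 1.54 + 2.72 - 3.61 = 0.65

0.65 bits


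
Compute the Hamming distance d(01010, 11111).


Count differing positions: ^ . ^ . ^ = 3 differences

3


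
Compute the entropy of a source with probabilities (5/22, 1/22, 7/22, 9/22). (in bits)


H = -sum(p_i * log2(p_i)). Terms: -(5/22)*log2(5/22) = 0.485796; -(1/22)*log2(1/22) = 0.202701; -(7/22)*log2(7/22) = 0.525661; -(9/22)*log2(9/22) = 0.527525. H = 0.485796 + 0.202701 + 0.525661 + 0.527525 = 1.7417

1.7417 bits


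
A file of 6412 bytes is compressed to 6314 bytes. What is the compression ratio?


Ratio = original / compressed = 6412 / 6314 = 1.0155

1.0155


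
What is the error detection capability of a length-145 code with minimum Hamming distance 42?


Detection capability = d_min - 1 = 42 - 1 = 41

41 errors


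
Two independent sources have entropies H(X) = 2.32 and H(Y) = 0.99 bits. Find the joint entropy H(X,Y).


For independent variables, H(X,Y) = H(X) + H(Y) = 2.32 + 0.99 = 3.31

3.31 bits


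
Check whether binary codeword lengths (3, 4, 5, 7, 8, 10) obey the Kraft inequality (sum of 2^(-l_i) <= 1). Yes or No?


Kraft sum = sum(2^(-l_i)) = 0.2314, need <= 1. Result: satisfied (a binary prefix-free code with these lengths exists)

Yes


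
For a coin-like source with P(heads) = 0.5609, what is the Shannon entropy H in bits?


H = -p*log2(p) - (1-p)*log2(1-p). -0.5609*log2(0.5609) = 0.467894; -0.4391*log2(0.4391) = 0.521378. H = 0.467894 + 0.521378 = 0.9893

0.9893 bits


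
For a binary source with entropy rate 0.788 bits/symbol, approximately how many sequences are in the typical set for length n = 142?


log2|A_typical| = nH = 142 * 0.788 = 111.896, so |A_typical| ~ 2^111.896 = 4.831e+33

4.831e+33


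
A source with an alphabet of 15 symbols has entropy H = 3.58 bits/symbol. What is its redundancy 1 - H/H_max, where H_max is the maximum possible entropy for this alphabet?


H_max = log2(K) = log2(15) = 3.9069 bits/symbol. Redundancy = 1 - H/H_max = 1 - 3.58/3.9069 = 1 - 0.9163 = 0.0837

0.0837


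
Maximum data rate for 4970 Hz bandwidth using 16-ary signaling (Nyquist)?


Rate = 2 * B * log2(M) = 2 * 4970 * 4.0 = 39760.0

39760.0 bps


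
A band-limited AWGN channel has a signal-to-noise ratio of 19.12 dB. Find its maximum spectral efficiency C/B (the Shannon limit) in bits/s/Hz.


SNR_linear = 10^(19.12/10) = 81.6582; C/B = log2(1 + SNR_linear) = log2(1 + 81.6582) = 6.3691

6.3691 bits/s/Hz


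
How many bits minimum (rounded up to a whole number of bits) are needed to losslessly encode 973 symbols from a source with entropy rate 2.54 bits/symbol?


Minimum bits >= n * H = 973 * 2.54 = 2471.42, rounded up to a whole number of bits = 2472

2472 bits


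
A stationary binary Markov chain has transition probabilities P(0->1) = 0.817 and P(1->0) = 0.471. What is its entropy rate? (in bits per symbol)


Stationary distribution: pi_0 = p10/(p01+p10) = 0.3657, pi_1 = 0.6343. Entropy rate H' = pi_0*H(p01) + pi_1*H(p10) = 0.3657*0.6866 + 0.6343*0.9976 = 0.8839

0.8839 bits/symbol


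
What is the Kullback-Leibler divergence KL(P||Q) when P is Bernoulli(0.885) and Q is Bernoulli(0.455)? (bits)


KL = p*log2(p/q) + (1-p)*log2((1-p)/(1-q)) = 0.885*log2(0.885/0.455) + 0.115*log2(0.115/0.545) = 0.5913

0.5913 bits


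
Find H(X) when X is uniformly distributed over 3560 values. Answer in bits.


H = log2(n) = log2(3560) = 11.7977

11.7977 bits


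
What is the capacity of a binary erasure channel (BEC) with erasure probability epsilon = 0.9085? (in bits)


C = 1 - epsilon = 1 - 0.9085 = 0.0915

0.0915 bits


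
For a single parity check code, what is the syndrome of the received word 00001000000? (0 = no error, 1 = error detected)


Syndrome = XOR of all bits = 0 XOR 0 XOR 0 XOR 0 XOR 1 XOR 0 XOR 0 XOR 0 XOR 0 XOR 0 XOR 0 = 1

1


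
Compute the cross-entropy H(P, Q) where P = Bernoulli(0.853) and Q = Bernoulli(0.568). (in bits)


H(P,Q) = -p*log2(q) - (1-p)*log2(1-q). -0.853*log2(0.568) = 0.696080; -0.147*log2(0.432) = 0.178002. H(P,Q) = 0.696080 + 0.178002 = 0.8741

0.8741 bits


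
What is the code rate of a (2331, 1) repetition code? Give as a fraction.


Rate = k/n = 1/2331

1/2331


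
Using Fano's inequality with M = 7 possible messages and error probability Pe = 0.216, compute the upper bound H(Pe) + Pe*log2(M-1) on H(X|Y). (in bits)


H(Pe) = -Pe*log2(Pe) - (1-Pe)*log2(1-Pe) = -0.216*log2(0.216) - 0.784*log2(0.784) = 0.477554 + 0.275242 = 0.7528. Pe*log2(M-1) = 0.216*log2(6) = 0.558352. Bound = H(Pe) + Pe*log2(M-1) = 0.477554 + 0.275242 + 0.558352 = 1.3111

1.3111 bits


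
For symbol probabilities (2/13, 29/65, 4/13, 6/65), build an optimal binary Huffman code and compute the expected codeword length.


Huffman construction (repeatedly merge the two least-probable nodes; each merge adds 1 bit to every symbol beneath it): 6/65 + 2/13 = 16/65; 16/65 + 4/13 = 36/65; 29/65 + 36/65 = 1. Resulting codeword lengths (in the order the probabilities were given): (3, 1, 2, 3). L_avg = sum(p_i * l_i) = 2/13*3 + 29/65*1 + 4/13*2 + 6/65*3 = 9/5 = 1.8

1.8 bits


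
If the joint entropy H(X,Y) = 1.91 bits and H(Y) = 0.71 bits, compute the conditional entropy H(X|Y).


H(X|Y) = H(X,Y) - H(Y) = 1.91 - 0.71 = 1.2

1.2 bits


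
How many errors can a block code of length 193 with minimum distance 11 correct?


Correction capability = floor((d-1)/2) = floor((11-1)/2) = 5

5 errors


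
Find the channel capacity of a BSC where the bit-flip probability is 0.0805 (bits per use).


H(p) = -p*log2(p) - (1-p)*log2(1-p) = -0.0805*log2(0.0805) - 0.9195*log2(0.9195) = 0.292607 + 0.111332 = 0.4039. C = 1 - H(p) = 1 - 0.4039 = 0.5961

0.5961 bits


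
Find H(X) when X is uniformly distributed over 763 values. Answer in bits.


H = log2(n) = log2(763) = 9.5755

9.5755 bits


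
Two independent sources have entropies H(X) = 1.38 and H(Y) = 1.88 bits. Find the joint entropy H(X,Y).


For independent variables, H(X,Y) = H(X) + H(Y) = 1.38 + 1.88 = 3.26

3.26 bits


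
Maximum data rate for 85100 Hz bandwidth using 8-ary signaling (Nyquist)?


Rate = 2 * B * log2(M) = 2 * 85100 * 3.0 = 510600.0

510600.0 bps


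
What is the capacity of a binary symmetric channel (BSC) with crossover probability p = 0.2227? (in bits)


H(p) = -p*log2(p) - (1-p)*log2(1-p) = -0.2227*log2(0.2227) - 0.7773*log2(0.7773) = 0.482552 + 0.282515 = 0.7651. C = 1 - H(p) = 1 - 0.7651 = 0.2349

0.2349 bits


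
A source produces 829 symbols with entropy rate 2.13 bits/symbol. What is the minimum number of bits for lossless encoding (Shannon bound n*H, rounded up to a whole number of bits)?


Minimum bits >= n * H = 829 * 2.13 = 1765.77, rounded up to a whole number of bits = 1766

1766 bits


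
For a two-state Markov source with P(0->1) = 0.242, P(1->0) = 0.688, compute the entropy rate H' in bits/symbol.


Stationary distribution: pi_0 = p10/(p01+p10) = 0.7398, pi_1 = 0.2602. Entropy rate H' = pi_0*H(p01) + pi_1*H(p10) = 0.7398*0.7984 + 0.2602*0.8955 = 0.8236

0.8236 bits/symbol


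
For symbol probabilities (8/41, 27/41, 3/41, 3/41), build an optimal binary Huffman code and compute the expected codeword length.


Huffman construction (repeatedly merge the two least-probable nodes; each merge adds 1 bit to every symbol beneath it): 3/41 + 3/41 = 6/41; 6/41 + 8/41 = 14/41; 14/41 + 27/41 = 1. Resulting codeword lengths (in the order the probabilities were given): (2, 1, 3, 3). L_avg = sum(p_i * l_i) = 8/41*2 + 27/41*1 + 3/41*3 + 3/41*3 = 61/41 = 1.4878

1.4878 bits


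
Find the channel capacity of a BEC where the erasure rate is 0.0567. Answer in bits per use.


C = 1 - epsilon = 1 - 0.0567 = 0.9433

0.9433 bits


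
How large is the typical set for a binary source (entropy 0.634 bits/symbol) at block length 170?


log2|A_typical| = nH = 170 * 0.634 = 107.78, so |A_typical| ~ 2^107.78 = 2.786e+32

2.786e+32


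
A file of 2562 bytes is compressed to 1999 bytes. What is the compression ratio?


Ratio = original / compressed = 2562 / 1999 = 1.2816

1.2816


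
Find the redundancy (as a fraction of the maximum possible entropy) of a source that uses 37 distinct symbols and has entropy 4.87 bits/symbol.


H_max = log2(K) = log2(37) = 5.2095 bits/symbol. Redundancy = 1 - H/H_max = 1 - 4.87/5.2095 = 1 - 0.9348 = 0.0652

0.0652


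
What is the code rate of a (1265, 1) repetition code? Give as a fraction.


Rate = k/n = 1/1265

1/1265


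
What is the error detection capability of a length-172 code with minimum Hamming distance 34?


Detection capability = d_min - 1 = 34 - 1 = 33

33 errors


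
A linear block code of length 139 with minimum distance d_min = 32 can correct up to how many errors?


Correction capability = floor((d-1)/2) = floor((32-1)/2) = 15

15 errors


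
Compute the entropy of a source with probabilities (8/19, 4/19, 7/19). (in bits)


H = -sum(p_i * log2(p_i)). Terms: -(8/19)*log2(8/19) = 0.525443; -(4/19)*log2(4/19) = 0.473248; -(7/19)*log2(7/19) = 0.530737. H = 0.525443 + 0.473248 + 0.530737 = 1.5294

1.5294 bits


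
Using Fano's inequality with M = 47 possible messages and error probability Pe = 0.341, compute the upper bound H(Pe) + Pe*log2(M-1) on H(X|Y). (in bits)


H(Pe) = -Pe*log2(Pe) - (1-Pe)*log2(1-Pe) = -0.341*log2(0.341) - 0.659*log2(0.659) = 0.529285 + 0.396487 = 0.9258. Pe*log2(M-1) = 0.341*log2(46) = 1.883535. Bound = H(Pe) + Pe*log2(M-1) = 0.529285 + 0.396487 + 1.883535 = 2.8093

2.8093 bits


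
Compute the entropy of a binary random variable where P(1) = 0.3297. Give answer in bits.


H = -p*log2(p) - (1-p)*log2(1-p). -0.3297*log2(0.3297) = 0.527775; -0.6703*log2(0.6703) = 0.386844. H = 0.527775 + 0.386844 = 0.9146

0.9146 bits


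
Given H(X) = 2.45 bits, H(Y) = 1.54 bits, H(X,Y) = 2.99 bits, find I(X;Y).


I(X;Y) = H(X) + H(Y) - H(X,Y) = 2.45 + 1.54 - 2.99 = 1.0

1.0 bits


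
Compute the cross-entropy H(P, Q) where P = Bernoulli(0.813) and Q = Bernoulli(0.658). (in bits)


H(P,Q) = -p*log2(q) - (1-p)*log2(1-q). -0.813*log2(0.658) = 0.490922; -0.187*log2(0.342) = 0.289463. H(P,Q) = 0.490922 + 0.289463 = 0.7804

0.7804 bits


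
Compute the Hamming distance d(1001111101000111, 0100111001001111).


Count differing positions: ^ ^ . ^ . . . ^ . . . . ^ . . . = 5 differences

5


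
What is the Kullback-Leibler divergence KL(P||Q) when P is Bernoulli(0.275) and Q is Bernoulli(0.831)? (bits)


KL = p*log2(p/q) + (1-p)*log2((1-p)/(1-q)) = 0.275*log2(0.275/0.831) + 0.725*log2(0.725/0.169) = 1.0845

1.0845 bits


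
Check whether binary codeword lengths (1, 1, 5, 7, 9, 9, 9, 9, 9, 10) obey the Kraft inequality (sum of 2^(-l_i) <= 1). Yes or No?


Kraft sum = sum(2^(-l_i)) = 1.0498, need <= 1. Result: violated (a binary prefix-free code with these lengths cannot exist)

No


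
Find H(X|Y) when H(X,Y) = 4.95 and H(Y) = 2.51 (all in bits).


H(X|Y) = H(X,Y) - H(Y) = 4.95 - 2.51 = 2.44

2.44 bits


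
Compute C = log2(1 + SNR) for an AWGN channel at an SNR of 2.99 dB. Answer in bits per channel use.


SNR_linear = 10^(2.99/10) = 1.9907; C = log2(1 + SNR_linear) = log2(1 + 1.9907) = 1.5805

1.5805 bits/channel use


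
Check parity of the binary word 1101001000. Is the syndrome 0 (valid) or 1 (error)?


Syndrome = XOR of all bits = 1 XOR 1 XOR 0 XOR 1 XOR 0 XOR 0 XOR 1 XOR 0 XOR 0 XOR 0 = 0

0


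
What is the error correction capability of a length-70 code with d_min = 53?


Correction capability = floor((d-1)/2) = floor((53-1)/2) = 26

26 errors


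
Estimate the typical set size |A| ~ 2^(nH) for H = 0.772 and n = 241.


log2|A_typical| = nH = 241 * 0.772 = 186.052, so |A_typical| ~ 2^186.052 = 1.017e+56

1.017e+56


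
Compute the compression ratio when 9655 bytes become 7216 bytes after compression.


Ratio = original / compressed = 9655 / 7216 = 1.338

1.338


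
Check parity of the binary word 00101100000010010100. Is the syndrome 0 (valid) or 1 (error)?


Syndrome = XOR of all bits = 0 XOR 0 XOR 1 XOR 0 XOR 1 XOR 1 XOR 0 XOR 0 XOR 0 XOR 0 XOR 0 XOR 0 XOR 1 XOR 0 XOR 0 XOR 1 XOR 0 XOR 1 XOR 0 XOR 0 = 0

0


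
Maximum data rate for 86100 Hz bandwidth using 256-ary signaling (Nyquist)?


Rate = 2 * B * log2(M) = 2 * 86100 * 8.0 = 1377600.0

1377600.0 bps


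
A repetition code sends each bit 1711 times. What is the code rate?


Rate = k/n = 1/1711

1/1711


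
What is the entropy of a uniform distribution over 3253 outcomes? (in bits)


H = log2(n) = log2(3253) = 11.6676

11.6676 bits


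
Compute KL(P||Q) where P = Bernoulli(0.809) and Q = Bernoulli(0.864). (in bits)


KL = p*log2(p/q) + (1-p)*log2((1-p)/(1-q)) = 0.809*log2(0.809/0.864) + 0.191*log2(0.191/0.136) = 0.0168

0.0168 bits


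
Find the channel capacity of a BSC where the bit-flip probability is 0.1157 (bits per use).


H(p) = -p*log2(p) - (1-p)*log2(1-p) = -0.1157*log2(0.1157) - 0.8843*log2(0.8843) = 0.360005 + 0.156868 = 0.5169. C = 1 - H(p) = 1 - 0.5169 = 0.4831

0.4831 bits


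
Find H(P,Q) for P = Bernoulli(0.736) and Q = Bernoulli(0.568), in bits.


H(P,Q) = -p*log2(q) - (1-p)*log2(1-q). -0.736*log2(0.568) = 0.600603; -0.264*log2(0.432) = 0.319677. H(P,Q) = 0.600603 + 0.319677 = 0.9203

0.9203 bits


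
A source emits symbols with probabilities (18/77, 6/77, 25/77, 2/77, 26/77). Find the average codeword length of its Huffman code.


Huffman construction (repeatedly merge the two least-probable nodes; each merge adds 1 bit to every symbol beneath it): 2/77 + 6/77 = 8/77; 8/77 + 18/77 = 26/77; 25/77 + 26/77 = 51/77; 26/77 + 51/77 = 1. Resulting codeword lengths (in the order the probabilities were given): (2, 3, 2, 3, 2). L_avg = sum(p_i * l_i) = 18/77*2 + 6/77*3 + 25/77*2 + 2/77*3 + 26/77*2 = 162/77 = 2.1039

2.1039 bits


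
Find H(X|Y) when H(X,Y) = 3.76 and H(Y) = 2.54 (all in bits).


H(X|Y) = H(X,Y) - H(Y) = 3.76 - 2.54 = 1.22

1.22 bits


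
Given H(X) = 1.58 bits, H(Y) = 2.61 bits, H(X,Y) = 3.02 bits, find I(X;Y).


I(X;Y) = H(X) + H(Y) - H(X,Y) = 1.58 + 2.61 - 3.02 = 1.17

1.17 bits


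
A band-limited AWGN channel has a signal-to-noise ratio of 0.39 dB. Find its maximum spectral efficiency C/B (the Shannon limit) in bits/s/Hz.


SNR_linear = 10^(0.39/10) = 1.094; C/B = log2(1 + SNR_linear) = log2(1 + 1.094) = 1.0662

1.0662 bits/s/Hz


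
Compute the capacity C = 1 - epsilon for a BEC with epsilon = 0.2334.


C = 1 - epsilon = 1 - 0.2334 = 0.7666

0.7666 bits


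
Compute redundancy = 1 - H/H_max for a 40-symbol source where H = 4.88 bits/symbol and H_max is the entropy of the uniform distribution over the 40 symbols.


H_max = log2(K) = log2(40) = 5.3219 bits/symbol. Redundancy = 1 - H/H_max = 1 - 4.88/5.3219 = 1 - 0.917 = 0.083

0.083


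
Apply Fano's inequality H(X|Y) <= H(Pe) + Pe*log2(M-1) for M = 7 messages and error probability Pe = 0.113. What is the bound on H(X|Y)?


H(Pe) = -Pe*log2(Pe) - (1-Pe)*log2(1-Pe) = -0.113*log2(0.113) - 0.887*log2(0.887) = 0.355453 + 0.153446 = 0.5089. Pe*log2(M-1) = 0.113*log2(6) = 0.292101. Bound = H(Pe) + Pe*log2(M-1) = 0.355453 + 0.153446 + 0.292101 = 0.801

0.801 bits


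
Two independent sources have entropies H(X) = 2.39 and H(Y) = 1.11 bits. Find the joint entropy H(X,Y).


For independent variables, H(X,Y) = H(X) + H(Y) = 2.39 + 1.11 = 3.5

3.5 bits


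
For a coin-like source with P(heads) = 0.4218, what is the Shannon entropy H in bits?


H = -p*log2(p) - (1-p)*log2(1-p). -0.4218*log2(0.4218) = 0.525297; -0.5782*log2(0.5782) = 0.456986. H = 0.525297 + 0.456986 = 0.9823

0.9823 bits


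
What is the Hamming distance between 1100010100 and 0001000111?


Count differing positions: ^ ^ . ^ . ^ . . ^ ^ = 6 differences

6


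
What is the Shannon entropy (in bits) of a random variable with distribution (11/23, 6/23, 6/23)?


H = -sum(p_i * log2(p_i)). Terms: -(11/23)*log2(11/23) = 0.508932; -(6/23)*log2(6/23) = 0.505722; -(6/23)*log2(6/23) = 0.505722. H = 0.508932 + 0.505722 + 0.505722 = 1.5204

1.5204 bits


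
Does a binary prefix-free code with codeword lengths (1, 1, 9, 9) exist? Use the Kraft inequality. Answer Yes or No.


Kraft sum = sum(2^(-l_i)) = 1.0039, need <= 1. Result: violated (a binary prefix-free code with these lengths cannot exist)

No


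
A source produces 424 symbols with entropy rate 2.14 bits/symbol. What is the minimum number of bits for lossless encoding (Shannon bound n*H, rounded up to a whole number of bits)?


Minimum bits >= n * H = 424 * 2.14 = 907.36, rounded up to a whole number of bits = 908

908 bits


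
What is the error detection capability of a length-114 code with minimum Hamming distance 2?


Detection capability = d_min - 1 = 2 - 1 = 1

1 errors


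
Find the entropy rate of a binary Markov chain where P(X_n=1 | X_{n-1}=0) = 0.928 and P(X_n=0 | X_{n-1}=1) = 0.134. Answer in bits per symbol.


Stationary distribution: pi_0 = p10/(p01+p10) = 0.1262, pi_1 = 0.8738. Entropy rate H' = pi_0*H(p01) + pi_1*H(p10) = 0.1262*0.3733 + 0.8738*0.5683 = 0.5437

0.5437 bits/symbol


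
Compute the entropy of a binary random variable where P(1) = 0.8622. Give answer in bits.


H = -p*log2(p) - (1-p)*log2(1-p). -0.8622*log2(0.8622) = 0.184429; -0.1378*log2(0.1378) = 0.394019. H = 0.184429 + 0.394019 = 0.5784

0.5784 bits


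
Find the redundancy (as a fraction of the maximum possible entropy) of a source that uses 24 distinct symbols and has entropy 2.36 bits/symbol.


H_max = log2(K) = log2(24) = 4.585 bits/symbol. Redundancy = 1 - H/H_max = 1 - 2.36/4.585 = 1 - 0.5147 = 0.4853

0.4853


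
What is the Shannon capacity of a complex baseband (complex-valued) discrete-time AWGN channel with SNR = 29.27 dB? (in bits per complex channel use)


SNR_linear = 10^(29.27/10) = 845.2788; C = log2(1 + SNR_linear) = log2(1 + 845.2788) = 9.725

9.725 bits/channel use


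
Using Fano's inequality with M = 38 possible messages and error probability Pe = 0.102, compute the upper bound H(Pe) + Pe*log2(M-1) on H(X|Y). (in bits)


H(Pe) = -Pe*log2(Pe) - (1-Pe)*log2(1-Pe) = -0.102*log2(0.102) - 0.898*log2(0.898) = 0.335923 + 0.139381 = 0.4753. Pe*log2(M-1) = 0.102*log2(37) = 0.531364. Bound = H(Pe) + Pe*log2(M-1) = 0.335923 + 0.139381 + 0.531364 = 1.0067

1.0067 bits


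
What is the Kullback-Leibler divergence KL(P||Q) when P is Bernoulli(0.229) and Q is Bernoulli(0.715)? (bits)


KL = p*log2(p/q) + (1-p)*log2((1-p)/(1-q)) = 0.229*log2(0.229/0.715) + 0.771*log2(0.771/0.285) = 0.7308

0.7308 bits


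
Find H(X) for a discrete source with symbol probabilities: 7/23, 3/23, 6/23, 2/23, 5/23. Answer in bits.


H = -sum(p_i * log2(p_i)). Terms: -(7/23)*log2(7/23) = 0.522324; -(3/23)*log2(3/23) = 0.383296; -(6/23)*log2(6/23) = 0.505722; -(2/23)*log2(2/23) = 0.306397; -(5/23)*log2(5/23) = 0.478616. H = 0.522324 + 0.383296 + 0.505722 + 0.306397 + 0.478616 = 2.1964

2.1964 bits


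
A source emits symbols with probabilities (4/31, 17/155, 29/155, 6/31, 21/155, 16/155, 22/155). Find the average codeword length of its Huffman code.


Huffman construction (repeatedly merge the two least-probable nodes; each merge adds 1 bit to every symbol beneath it): 16/155 + 17/155 = 33/155; 4/31 + 21/155 = 41/155; 22/155 + 29/155 = 51/155; 6/31 + 33/155 = 63/155; 41/155 + 51/155 = 92/155; 63/155 + 92/155 = 1. Resulting codeword lengths (in the order the probabilities were given): (3, 3, 3, 2, 3, 3, 3). L_avg = sum(p_i * l_i) = 4/31*3 + 17/155*3 + 29/155*3 + 6/31*2 + 21/155*3 + 16/155*3 + 22/155*3 = 87/31 = 2.8065

2.8065 bits


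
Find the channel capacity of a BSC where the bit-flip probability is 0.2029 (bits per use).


H(p) = -p*log2(p) - (1-p)*log2(1-p) = -0.2029*log2(0.2029) - 0.7971*log2(0.7971) = 0.466905 + 0.260785 = 0.7277. C = 1 - H(p) = 1 - 0.7277 = 0.2723

0.2723 bits


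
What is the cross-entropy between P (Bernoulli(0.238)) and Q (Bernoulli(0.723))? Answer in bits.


H(P,Q) = -p*log2(q) - (1-p)*log2(1-q). -0.238*log2(0.723) = 0.111368; -0.762*log2(0.277) = 1.411256. H(P,Q) = 0.111368 + 1.411256 = 1.5226

1.5226 bits


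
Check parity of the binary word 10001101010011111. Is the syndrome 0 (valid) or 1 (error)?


Syndrome = XOR of all bits = 1 XOR 0 XOR 0 XOR 0 XOR 1 XOR 1 XOR 0 XOR 1 XOR 0 XOR 1 XOR 0 XOR 0 XOR 1 XOR 1 XOR 1 XOR 1 XOR 1 = 0

0


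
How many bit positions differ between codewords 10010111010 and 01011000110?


Count differing positions: ^ ^ . . ^ ^ ^ ^ ^ . . = 7 differences

7


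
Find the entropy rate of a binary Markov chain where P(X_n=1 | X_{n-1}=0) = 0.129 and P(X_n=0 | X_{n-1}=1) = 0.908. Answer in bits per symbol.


Stationary distribution: pi_0 = p10/(p01+p10) = 0.8756, pi_1 = 0.1244. Entropy rate H' = pi_0*H(p01) + pi_1*H(p10) = 0.8756*0.5547 + 0.1244*0.4431 = 0.5408

0.5408 bits/symbol


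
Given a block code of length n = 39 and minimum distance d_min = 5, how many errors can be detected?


Detection capability = d_min - 1 = 5 - 1 = 4

4 errors


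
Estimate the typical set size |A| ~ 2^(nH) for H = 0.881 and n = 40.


log2|A_typical| = nH = 40 * 0.881 = 35.24, so |A_typical| ~ 2^35.24 = 4.058e+10

4.058e+10


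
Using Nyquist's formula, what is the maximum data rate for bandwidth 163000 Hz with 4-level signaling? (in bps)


Rate = 2 * B * log2(M) = 2 * 163000 * 2.0 = 652000.0

652000.0 bps


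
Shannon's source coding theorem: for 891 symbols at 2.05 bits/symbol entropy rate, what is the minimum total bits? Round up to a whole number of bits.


Minimum bits >= n * H = 891 * 2.05 = 1826.55, rounded up to a whole number of bits = 1827

1827 bits


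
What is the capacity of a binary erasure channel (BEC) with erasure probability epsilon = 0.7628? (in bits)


C = 1 - epsilon = 1 - 0.7628 = 0.2372

0.2372 bits


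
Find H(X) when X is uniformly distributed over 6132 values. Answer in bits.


H = log2(n) = log2(6132) = 12.5821

12.5821 bits


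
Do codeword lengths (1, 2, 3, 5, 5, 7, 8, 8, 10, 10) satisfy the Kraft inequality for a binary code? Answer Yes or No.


Kraft sum = sum(2^(-l_i)) = 0.9551, need <= 1. Result: satisfied (a binary prefix-free code with these lengths exists)

Yes


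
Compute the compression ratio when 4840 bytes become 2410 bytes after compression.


Ratio = original / compressed = 4840 / 2410 = 2.0083

2.0083


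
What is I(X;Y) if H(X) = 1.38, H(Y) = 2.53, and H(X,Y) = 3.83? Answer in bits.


I(X;Y) = H(X) + H(Y) - H(X,Y) = 1.38 + 2.53 - 3.83 = 0.08

0.08 bits


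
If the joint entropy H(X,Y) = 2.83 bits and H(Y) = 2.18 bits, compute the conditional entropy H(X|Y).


H(X|Y) = H(X,Y) - H(Y) = 2.83 - 2.18 = 0.65

0.65 bits


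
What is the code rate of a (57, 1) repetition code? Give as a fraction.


Rate = k/n = 1/57

1/57


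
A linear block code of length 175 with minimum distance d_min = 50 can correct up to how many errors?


Correction capability = floor((d-1)/2) = floor((50-1)/2) = 24

24 errors


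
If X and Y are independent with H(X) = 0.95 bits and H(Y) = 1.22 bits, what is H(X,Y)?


For independent variables, H(X,Y) = H(X) + H(Y) = 0.95 + 1.22 = 2.17

2.17 bits


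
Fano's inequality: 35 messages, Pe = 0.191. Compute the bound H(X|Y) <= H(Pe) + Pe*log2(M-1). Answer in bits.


H(Pe) = -Pe*log2(Pe) - (1-Pe)*log2(1-Pe) = -0.191*log2(0.191) - 0.809*log2(0.809) = 0.456176 + 0.247383 = 0.7036. Pe*log2(M-1) = 0.191*log2(34) = 0.971705. Bound = H(Pe) + Pe*log2(M-1) = 0.456176 + 0.247383 + 0.971705 = 1.6753

1.6753 bits


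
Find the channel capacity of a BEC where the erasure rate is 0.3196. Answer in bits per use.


C = 1 - epsilon = 1 - 0.3196 = 0.6804

0.6804 bits


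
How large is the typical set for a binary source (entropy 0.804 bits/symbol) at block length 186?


log2|A_typical| = nH = 186 * 0.804 = 149.544, so |A_typical| ~ 2^149.544 = 1.040e+45

1.040e+45


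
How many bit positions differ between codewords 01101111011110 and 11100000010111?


Count differing positions: ^ . . . ^ ^ ^ ^ . . ^ . . ^ = 7 differences

7


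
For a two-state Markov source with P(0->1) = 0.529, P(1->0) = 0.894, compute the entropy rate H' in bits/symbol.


Stationary distribution: pi_0 = p10/(p01+p10) = 0.6283, pi_1 = 0.3717. Entropy rate H' = pi_0*H(p01) + pi_1*H(p10) = 0.6283*0.9976 + 0.3717*0.4877 = 0.808

0.808 bits/symbol


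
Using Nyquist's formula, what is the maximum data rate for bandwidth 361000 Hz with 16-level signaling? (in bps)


Rate = 2 * B * log2(M) = 2 * 361000 * 4.0 = 2888000.0

2888000.0 bps


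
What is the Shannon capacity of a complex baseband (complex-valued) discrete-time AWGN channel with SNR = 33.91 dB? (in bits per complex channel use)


SNR_linear = 10^(33.91/10) = 2460.3676; C = log2(1 + SNR_linear) = log2(1 + 2460.3676) = 11.2652

11.2652 bits/channel use


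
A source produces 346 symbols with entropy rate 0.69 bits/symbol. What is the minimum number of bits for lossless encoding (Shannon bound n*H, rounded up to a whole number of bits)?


Minimum bits >= n * H = 346 * 0.69 = 238.74, rounded up to a whole number of bits = 239

239 bits


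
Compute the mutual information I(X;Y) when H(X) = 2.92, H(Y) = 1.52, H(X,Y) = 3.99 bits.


I(X;Y) = H(X) + H(Y) - H(X,Y) = 2.92 + 1.52 - 3.99 = 0.45

0.45 bits


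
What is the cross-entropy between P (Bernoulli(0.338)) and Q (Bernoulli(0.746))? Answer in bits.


H(P,Q) = -p*log2(q) - (1-p)*log2(1-q). -0.338*log2(0.746) = 0.142890; -0.662*log2(0.254) = 1.308840. H(P,Q) = 0.142890 + 1.308840 = 1.4517

1.4517 bits


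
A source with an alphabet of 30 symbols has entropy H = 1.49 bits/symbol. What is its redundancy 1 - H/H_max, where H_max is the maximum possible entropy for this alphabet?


H_max = log2(K) = log2(30) = 4.9069 bits/symbol. Redundancy = 1 - H/H_max = 1 - 1.49/4.9069 = 1 - 0.3037 = 0.6963

0.6963


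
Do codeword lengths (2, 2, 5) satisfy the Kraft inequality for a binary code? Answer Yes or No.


Kraft sum = sum(2^(-l_i)) = 0.5312, need <= 1. Result: satisfied (a binary prefix-free code with these lengths exists)

Yes


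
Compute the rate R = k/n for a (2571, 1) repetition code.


Rate = k/n = 1/2571

1/2571


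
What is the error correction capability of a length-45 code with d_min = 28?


Correction capability = floor((d-1)/2) = floor((28-1)/2) = 13

13 errors


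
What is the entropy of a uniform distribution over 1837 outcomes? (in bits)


H = log2(n) = log2(1837) = 10.8431

10.8431 bits


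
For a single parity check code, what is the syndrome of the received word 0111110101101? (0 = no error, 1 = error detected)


Syndrome = XOR of all bits = 0 XOR 1 XOR 1 XOR 1 XOR 1 XOR 1 XOR 0 XOR 1 XOR 0 XOR 1 XOR 1 XOR 0 XOR 1 = 1

1


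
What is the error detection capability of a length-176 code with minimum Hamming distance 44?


Detection capability = d_min - 1 = 44 - 1 = 43

43 errors


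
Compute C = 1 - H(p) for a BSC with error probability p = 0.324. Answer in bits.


H(p) = -p*log2(p) - (1-p)*log2(1-p) = -0.324*log2(0.324) - 0.676*log2(0.676) = 0.526803 + 0.381876 = 0.9087. C = 1 - H(p) = 1 - 0.9087 = 0.0913

0.0913 bits


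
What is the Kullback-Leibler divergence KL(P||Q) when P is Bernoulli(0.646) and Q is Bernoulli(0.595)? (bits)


KL = p*log2(p/q) + (1-p)*log2((1-p)/(1-q)) = 0.646*log2(0.646/0.595) + 0.354*log2(0.354/0.405) = 0.0079

0.0079 bits


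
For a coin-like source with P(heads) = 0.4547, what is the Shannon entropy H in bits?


H = -p*log2(p) - (1-p)*log2(1-p). -0.4547*log2(0.4547) = 0.517000; -0.5453*log2(0.5453) = 0.477071. H = 0.517000 + 0.477071 = 0.9941

0.9941 bits


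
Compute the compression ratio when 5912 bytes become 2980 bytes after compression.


Ratio = original / compressed = 5912 / 2980 = 1.9839

1.9839


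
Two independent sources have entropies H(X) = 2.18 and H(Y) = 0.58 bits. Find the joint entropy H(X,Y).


For independent variables, H(X,Y) = H(X) + H(Y) = 2.18 + 0.58 = 2.76

2.76 bits


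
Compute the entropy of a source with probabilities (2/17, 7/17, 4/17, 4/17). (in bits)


H = -sum(p_i * log2(p_i)). Terms: -(2/17)*log2(2/17) = 0.363231; -(7/17)*log2(7/17) = 0.527103; -(4/17)*log2(4/17) = 0.491168; -(4/17)*log2(4/17) = 0.491168. H = 0.363231 + 0.527103 + 0.491168 + 0.491168 = 1.8727

1.8727 bits


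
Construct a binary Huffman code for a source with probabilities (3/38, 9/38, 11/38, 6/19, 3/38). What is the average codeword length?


Huffman construction (repeatedly merge the two least-probable nodes; each merge adds 1 bit to every symbol beneath it): 3/38 + 3/38 = 3/19; 3/19 + 9/38 = 15/38; 11/38 + 6/19 = 23/38; 15/38 + 23/38 = 1. Resulting codeword lengths (in the order the probabilities were given): (3, 2, 2, 2, 3). L_avg = sum(p_i * l_i) = 3/38*3 + 9/38*2 + 11/38*2 + 6/19*2 + 3/38*3 = 41/19 = 2.1579

2.1579 bits


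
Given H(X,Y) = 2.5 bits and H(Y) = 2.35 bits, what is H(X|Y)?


H(X|Y) = H(X,Y) - H(Y) = 2.5 - 2.35 = 0.15

0.15 bits


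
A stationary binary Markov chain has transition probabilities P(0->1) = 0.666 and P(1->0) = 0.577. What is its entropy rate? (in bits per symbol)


Stationary distribution: pi_0 = p10/(p01+p10) = 0.4642, pi_1 = 0.5358. Entropy rate H' = pi_0*H(p01) + pi_1*H(p10) = 0.4642*0.919 + 0.5358*0.9828 = 0.9532

0.9532 bits/symbol


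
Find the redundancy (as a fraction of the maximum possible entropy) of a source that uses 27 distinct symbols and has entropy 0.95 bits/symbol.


H_max = log2(K) = log2(27) = 4.7549 bits/symbol. Redundancy = 1 - H/H_max = 1 - 0.95/4.7549 = 1 - 0.1998 = 0.8002

0.8002


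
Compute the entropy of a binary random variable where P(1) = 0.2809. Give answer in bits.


H = -p*log2(p) - (1-p)*log2(1-p). -0.2809*log2(0.2809) = 0.514573; -0.7191*log2(0.7191) = 0.342102. H = 0.514573 + 0.342102 = 0.8567

0.8567 bits


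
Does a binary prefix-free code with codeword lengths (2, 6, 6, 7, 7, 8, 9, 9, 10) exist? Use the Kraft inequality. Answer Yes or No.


Kraft sum = sum(2^(-l_i)) = 0.3057, need <= 1. Result: satisfied (a binary prefix-free code with these lengths exists)

Yes


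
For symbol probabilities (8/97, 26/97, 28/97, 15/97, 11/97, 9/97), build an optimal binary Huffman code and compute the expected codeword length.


Huffman construction (repeatedly merge the two least-probable nodes; each merge adds 1 bit to every symbol beneath it): 8/97 + 9/97 = 17/97; 11/97 + 15/97 = 26/97; 17/97 + 26/97 = 43/97; 26/97 + 28/97 = 54/97; 43/97 + 54/97 = 1. Resulting codeword lengths (in the order the probabilities were given): (3, 2, 2, 3, 3, 3). L_avg = sum(p_i * l_i) = 8/97*3 + 26/97*2 + 28/97*2 + 15/97*3 + 11/97*3 + 9/97*3 = 237/97 = 2.4433

2.4433 bits


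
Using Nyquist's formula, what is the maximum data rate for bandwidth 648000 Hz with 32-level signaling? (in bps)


Rate = 2 * B * log2(M) = 2 * 648000 * 5.0 = 6480000.0

6480000.0 bps


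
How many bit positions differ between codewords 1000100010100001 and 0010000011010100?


Count differing positions: ^ . ^ . ^ . . . . ^ ^ ^ . ^ . ^ = 8 differences

8


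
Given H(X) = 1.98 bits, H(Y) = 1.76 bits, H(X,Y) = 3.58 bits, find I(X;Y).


I(X;Y) = H(X) + H(Y) - H(X,Y) = 1.98 + 1.76 - 3.58 = 0.16

0.16 bits


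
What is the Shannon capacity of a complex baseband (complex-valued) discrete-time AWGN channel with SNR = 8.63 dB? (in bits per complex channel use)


SNR_linear = 10^(8.63/10) = 7.2946; C = log2(1 + SNR_linear) = log2(1 + 7.2946) = 3.0522

3.0522 bits/channel use


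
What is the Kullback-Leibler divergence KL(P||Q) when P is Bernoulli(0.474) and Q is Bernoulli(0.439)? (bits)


KL = p*log2(p/q) + (1-p)*log2((1-p)/(1-q)) = 0.474*log2(0.474/0.439) + 0.526*log2(0.526/0.561) = 0.0036

0.0036 bits


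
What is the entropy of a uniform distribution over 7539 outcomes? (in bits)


H = log2(n) = log2(7539) = 12.8802

12.8802 bits


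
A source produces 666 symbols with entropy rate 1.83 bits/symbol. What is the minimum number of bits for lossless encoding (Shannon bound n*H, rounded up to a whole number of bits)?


Minimum bits >= n * H = 666 * 1.83 = 1218.78, rounded up to a whole number of bits = 1219

1219 bits


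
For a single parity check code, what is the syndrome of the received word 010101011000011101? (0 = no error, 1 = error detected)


Syndrome = XOR of all bits = 0 XOR 1 XOR 0 XOR 1 XOR 0 XOR 1 XOR 0 XOR 1 XOR 1 XOR 0 XOR 0 XOR 0 XOR 0 XOR 1 XOR 1 XOR 1 XOR 0 XOR 1 = 1

1


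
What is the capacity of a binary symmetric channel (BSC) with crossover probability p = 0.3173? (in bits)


H(p) = -p*log2(p) - (1-p)*log2(1-p) = -0.3173*log2(0.3173) - 0.6827*log2(0.6827) = 0.525474 + 0.375947 = 0.9014. C = 1 - H(p) = 1 - 0.9014 = 0.0986

0.0986 bits
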